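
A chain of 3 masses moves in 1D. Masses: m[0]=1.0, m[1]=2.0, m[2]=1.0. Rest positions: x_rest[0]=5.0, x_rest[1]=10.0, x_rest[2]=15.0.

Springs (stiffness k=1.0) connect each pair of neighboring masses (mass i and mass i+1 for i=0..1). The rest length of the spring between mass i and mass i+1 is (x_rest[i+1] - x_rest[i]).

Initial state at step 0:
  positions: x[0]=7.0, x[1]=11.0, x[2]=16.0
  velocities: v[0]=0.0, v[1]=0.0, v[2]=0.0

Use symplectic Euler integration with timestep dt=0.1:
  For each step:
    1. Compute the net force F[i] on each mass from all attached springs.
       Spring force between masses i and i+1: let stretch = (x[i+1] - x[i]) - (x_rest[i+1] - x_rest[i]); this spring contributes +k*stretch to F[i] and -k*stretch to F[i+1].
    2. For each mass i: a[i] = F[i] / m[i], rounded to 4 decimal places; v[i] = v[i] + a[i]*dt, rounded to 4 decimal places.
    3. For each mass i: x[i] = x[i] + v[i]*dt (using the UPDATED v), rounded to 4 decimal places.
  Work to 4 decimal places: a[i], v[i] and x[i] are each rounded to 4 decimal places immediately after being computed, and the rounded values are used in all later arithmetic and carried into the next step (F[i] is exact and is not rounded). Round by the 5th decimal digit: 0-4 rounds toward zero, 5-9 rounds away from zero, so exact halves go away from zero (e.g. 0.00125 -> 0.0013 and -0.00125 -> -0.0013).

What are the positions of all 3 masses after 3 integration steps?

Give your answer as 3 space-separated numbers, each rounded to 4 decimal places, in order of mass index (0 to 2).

Answer: 6.9408 11.0295 16.0003

Derivation:
Step 0: x=[7.0000 11.0000 16.0000] v=[0.0000 0.0000 0.0000]
Step 1: x=[6.9900 11.0050 16.0000] v=[-0.1000 0.0500 0.0000]
Step 2: x=[6.9702 11.0149 16.0001] v=[-0.1985 0.0990 0.0005]
Step 3: x=[6.9408 11.0295 16.0003] v=[-0.2940 0.1460 0.0020]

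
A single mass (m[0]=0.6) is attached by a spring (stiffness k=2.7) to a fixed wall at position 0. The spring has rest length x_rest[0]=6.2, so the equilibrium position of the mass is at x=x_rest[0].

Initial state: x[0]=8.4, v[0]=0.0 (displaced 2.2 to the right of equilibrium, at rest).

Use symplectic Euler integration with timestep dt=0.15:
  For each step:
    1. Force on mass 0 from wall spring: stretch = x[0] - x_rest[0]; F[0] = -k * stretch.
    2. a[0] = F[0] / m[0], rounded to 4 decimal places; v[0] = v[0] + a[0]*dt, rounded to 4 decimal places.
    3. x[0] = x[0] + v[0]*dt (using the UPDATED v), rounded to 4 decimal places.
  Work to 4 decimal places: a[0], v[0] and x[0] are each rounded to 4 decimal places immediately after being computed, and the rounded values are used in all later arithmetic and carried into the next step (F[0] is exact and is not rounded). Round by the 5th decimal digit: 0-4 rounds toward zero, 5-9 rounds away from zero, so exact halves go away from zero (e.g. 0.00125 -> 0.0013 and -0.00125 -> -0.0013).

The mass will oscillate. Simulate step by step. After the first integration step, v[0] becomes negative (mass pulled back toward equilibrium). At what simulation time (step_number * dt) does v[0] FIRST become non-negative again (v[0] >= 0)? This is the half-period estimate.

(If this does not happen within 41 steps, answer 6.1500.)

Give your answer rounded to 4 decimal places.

Step 0: x=[8.4000] v=[0.0000]
Step 1: x=[8.1773] v=[-1.4850]
Step 2: x=[7.7543] v=[-2.8197]
Step 3: x=[7.1740] v=[-3.8689]
Step 4: x=[6.4950] v=[-4.5264]
Step 5: x=[5.7862] v=[-4.7255]
Step 6: x=[5.1193] v=[-4.4462]
Step 7: x=[4.5618] v=[-3.7167]
Step 8: x=[4.1702] v=[-2.6109]
Step 9: x=[3.9841] v=[-1.2408]
Step 10: x=[4.0223] v=[0.2549]
First v>=0 after going negative at step 10, time=1.5000

Answer: 1.5000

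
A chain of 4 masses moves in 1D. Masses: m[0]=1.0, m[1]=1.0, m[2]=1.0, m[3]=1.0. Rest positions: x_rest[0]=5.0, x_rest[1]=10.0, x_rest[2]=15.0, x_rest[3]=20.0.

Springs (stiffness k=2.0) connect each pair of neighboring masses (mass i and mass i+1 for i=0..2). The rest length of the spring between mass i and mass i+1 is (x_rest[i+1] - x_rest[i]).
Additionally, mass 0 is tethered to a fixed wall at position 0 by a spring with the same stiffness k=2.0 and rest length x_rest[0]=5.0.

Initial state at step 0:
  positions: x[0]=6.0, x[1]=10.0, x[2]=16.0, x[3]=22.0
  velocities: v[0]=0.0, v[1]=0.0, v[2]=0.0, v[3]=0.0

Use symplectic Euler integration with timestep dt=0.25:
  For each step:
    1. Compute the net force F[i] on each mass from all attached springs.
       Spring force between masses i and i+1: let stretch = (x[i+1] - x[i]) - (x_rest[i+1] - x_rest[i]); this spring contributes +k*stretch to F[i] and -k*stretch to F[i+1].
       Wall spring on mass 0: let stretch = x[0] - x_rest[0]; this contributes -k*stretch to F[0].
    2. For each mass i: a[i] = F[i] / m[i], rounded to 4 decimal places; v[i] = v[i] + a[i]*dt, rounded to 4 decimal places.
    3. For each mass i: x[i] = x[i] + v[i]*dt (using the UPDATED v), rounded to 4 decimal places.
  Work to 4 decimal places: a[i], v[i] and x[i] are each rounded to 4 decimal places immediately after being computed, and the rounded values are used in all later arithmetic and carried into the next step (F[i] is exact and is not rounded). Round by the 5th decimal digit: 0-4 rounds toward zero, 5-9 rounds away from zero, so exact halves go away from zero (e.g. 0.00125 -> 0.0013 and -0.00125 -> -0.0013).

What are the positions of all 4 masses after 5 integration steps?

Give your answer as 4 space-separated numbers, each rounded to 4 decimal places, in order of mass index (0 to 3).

Step 0: x=[6.0000 10.0000 16.0000 22.0000] v=[0.0000 0.0000 0.0000 0.0000]
Step 1: x=[5.7500 10.2500 16.0000 21.8750] v=[-1.0000 1.0000 0.0000 -0.5000]
Step 2: x=[5.3438 10.6563 16.0156 21.6406] v=[-1.6250 1.6250 0.0625 -0.9375]
Step 3: x=[4.9336 11.0684 16.0645 21.3281] v=[-1.6407 1.6484 0.1954 -1.2500]
Step 4: x=[4.6736 11.3382 16.1468 20.9827] v=[-1.0401 1.0791 0.3292 -1.3818]
Step 5: x=[4.6625 11.3760 16.2325 20.6578] v=[-0.0446 0.1511 0.3429 -1.2998]

Answer: 4.6625 11.3760 16.2325 20.6578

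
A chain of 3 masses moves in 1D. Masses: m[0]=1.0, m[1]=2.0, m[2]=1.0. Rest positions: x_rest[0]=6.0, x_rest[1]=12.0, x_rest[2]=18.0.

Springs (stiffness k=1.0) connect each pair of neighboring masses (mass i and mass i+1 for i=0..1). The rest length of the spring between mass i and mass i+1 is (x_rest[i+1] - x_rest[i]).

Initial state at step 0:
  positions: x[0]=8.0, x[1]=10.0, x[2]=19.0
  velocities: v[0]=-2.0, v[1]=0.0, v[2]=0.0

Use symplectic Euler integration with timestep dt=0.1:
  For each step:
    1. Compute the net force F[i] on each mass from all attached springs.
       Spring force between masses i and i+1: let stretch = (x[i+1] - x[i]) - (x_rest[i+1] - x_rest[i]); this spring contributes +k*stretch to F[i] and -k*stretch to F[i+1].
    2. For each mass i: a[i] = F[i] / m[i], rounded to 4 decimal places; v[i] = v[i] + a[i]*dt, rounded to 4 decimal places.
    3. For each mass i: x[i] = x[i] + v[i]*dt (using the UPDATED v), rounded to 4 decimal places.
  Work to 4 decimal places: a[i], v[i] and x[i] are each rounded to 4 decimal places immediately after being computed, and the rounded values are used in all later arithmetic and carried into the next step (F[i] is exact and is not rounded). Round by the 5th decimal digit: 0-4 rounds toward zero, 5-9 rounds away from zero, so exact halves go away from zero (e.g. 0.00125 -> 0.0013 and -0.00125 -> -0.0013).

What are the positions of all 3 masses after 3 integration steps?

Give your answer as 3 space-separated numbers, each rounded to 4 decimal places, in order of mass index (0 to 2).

Answer: 7.1718 10.2025 18.8233

Derivation:
Step 0: x=[8.0000 10.0000 19.0000] v=[-2.0000 0.0000 0.0000]
Step 1: x=[7.7600 10.0350 18.9700] v=[-2.4000 0.3500 -0.3000]
Step 2: x=[7.4828 10.1033 18.9107] v=[-2.7725 0.6830 -0.5935]
Step 3: x=[7.1718 10.2025 18.8233] v=[-3.1105 0.9924 -0.8742]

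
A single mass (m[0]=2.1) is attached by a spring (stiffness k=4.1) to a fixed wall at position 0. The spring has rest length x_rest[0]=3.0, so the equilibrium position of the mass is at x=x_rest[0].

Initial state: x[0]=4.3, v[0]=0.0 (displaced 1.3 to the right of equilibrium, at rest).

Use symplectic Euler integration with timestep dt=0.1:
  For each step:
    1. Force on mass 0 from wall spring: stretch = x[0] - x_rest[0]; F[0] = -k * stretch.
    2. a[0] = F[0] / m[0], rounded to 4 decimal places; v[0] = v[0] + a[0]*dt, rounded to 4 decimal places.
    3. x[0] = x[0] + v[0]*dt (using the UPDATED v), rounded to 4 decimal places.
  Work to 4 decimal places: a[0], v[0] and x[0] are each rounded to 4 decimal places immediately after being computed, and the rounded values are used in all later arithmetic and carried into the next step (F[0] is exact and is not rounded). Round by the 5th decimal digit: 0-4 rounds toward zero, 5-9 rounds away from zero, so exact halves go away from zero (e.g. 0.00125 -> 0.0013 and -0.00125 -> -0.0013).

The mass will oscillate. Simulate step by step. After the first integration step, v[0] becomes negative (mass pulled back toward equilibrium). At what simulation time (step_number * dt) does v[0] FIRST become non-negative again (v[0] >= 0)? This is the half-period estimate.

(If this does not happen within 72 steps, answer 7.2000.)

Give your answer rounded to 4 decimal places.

Answer: 2.3000

Derivation:
Step 0: x=[4.3000] v=[0.0000]
Step 1: x=[4.2746] v=[-0.2538]
Step 2: x=[4.2243] v=[-0.5027]
Step 3: x=[4.1501] v=[-0.7417]
Step 4: x=[4.0535] v=[-0.9662]
Step 5: x=[3.9363] v=[-1.1719]
Step 6: x=[3.8008] v=[-1.3547]
Step 7: x=[3.6497] v=[-1.5111]
Step 8: x=[3.4859] v=[-1.6380]
Step 9: x=[3.3126] v=[-1.7329]
Step 10: x=[3.1332] v=[-1.7939]
Step 11: x=[2.9512] v=[-1.8199]
Step 12: x=[2.7702] v=[-1.8104]
Step 13: x=[2.5937] v=[-1.7655]
Step 14: x=[2.4251] v=[-1.6862]
Step 15: x=[2.2677] v=[-1.5740]
Step 16: x=[2.1246] v=[-1.4310]
Step 17: x=[1.9986] v=[-1.2601]
Step 18: x=[1.8921] v=[-1.0646]
Step 19: x=[1.8073] v=[-0.8483]
Step 20: x=[1.7458] v=[-0.6154]
Step 21: x=[1.7088] v=[-0.3705]
Step 22: x=[1.6970] v=[-0.1184]
Step 23: x=[1.7106] v=[0.1360]
First v>=0 after going negative at step 23, time=2.3000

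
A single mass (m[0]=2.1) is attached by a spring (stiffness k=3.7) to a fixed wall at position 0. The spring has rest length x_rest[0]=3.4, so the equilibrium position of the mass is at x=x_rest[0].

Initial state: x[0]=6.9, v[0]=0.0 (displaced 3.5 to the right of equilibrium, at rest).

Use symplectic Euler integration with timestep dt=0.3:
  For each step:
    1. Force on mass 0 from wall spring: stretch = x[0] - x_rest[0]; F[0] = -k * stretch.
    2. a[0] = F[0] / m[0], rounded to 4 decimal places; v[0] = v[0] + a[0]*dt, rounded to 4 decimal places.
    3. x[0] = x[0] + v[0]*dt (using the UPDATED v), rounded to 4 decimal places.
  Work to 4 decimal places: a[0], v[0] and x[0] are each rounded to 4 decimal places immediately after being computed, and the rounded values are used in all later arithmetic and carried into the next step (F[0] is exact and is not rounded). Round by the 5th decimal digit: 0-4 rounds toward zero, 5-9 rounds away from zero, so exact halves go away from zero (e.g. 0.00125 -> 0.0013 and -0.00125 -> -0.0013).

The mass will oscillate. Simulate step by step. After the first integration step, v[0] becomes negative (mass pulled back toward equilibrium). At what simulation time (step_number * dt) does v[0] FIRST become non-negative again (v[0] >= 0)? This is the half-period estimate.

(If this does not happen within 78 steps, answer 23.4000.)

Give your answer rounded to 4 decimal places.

Step 0: x=[6.9000] v=[0.0000]
Step 1: x=[6.3450] v=[-1.8500]
Step 2: x=[5.3230] v=[-3.4066]
Step 3: x=[3.9961] v=[-4.4230]
Step 4: x=[2.5747] v=[-4.7381]
Step 5: x=[1.2841] v=[-4.3019]
Step 6: x=[0.3291] v=[-3.1835]
Step 7: x=[-0.1390] v=[-1.5603]
Step 8: x=[-0.0459] v=[0.3103]
First v>=0 after going negative at step 8, time=2.4000

Answer: 2.4000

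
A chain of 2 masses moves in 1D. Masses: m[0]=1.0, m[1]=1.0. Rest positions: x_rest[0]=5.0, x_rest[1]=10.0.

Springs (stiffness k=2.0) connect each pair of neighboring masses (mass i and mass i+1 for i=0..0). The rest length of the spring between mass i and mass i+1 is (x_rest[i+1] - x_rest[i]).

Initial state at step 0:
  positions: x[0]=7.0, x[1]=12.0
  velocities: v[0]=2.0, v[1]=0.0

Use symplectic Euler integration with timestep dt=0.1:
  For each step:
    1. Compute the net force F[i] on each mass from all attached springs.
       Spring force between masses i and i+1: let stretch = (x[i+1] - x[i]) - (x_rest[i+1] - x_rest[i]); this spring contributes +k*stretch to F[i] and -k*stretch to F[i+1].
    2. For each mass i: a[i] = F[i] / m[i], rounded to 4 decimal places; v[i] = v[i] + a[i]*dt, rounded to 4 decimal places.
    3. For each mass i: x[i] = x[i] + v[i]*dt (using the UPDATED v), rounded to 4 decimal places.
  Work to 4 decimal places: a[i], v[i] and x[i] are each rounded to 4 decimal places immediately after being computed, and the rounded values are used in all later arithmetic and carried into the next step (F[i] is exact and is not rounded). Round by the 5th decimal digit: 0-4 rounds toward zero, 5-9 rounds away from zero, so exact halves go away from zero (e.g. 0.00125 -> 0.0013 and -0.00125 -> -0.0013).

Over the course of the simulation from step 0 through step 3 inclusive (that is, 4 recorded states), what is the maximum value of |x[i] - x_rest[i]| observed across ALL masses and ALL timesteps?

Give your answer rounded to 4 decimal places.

Answer: 2.5842

Derivation:
Step 0: x=[7.0000 12.0000] v=[2.0000 0.0000]
Step 1: x=[7.2000 12.0000] v=[2.0000 0.0000]
Step 2: x=[7.3960 12.0040] v=[1.9600 0.0400]
Step 3: x=[7.5842 12.0158] v=[1.8816 0.1184]
Max displacement = 2.5842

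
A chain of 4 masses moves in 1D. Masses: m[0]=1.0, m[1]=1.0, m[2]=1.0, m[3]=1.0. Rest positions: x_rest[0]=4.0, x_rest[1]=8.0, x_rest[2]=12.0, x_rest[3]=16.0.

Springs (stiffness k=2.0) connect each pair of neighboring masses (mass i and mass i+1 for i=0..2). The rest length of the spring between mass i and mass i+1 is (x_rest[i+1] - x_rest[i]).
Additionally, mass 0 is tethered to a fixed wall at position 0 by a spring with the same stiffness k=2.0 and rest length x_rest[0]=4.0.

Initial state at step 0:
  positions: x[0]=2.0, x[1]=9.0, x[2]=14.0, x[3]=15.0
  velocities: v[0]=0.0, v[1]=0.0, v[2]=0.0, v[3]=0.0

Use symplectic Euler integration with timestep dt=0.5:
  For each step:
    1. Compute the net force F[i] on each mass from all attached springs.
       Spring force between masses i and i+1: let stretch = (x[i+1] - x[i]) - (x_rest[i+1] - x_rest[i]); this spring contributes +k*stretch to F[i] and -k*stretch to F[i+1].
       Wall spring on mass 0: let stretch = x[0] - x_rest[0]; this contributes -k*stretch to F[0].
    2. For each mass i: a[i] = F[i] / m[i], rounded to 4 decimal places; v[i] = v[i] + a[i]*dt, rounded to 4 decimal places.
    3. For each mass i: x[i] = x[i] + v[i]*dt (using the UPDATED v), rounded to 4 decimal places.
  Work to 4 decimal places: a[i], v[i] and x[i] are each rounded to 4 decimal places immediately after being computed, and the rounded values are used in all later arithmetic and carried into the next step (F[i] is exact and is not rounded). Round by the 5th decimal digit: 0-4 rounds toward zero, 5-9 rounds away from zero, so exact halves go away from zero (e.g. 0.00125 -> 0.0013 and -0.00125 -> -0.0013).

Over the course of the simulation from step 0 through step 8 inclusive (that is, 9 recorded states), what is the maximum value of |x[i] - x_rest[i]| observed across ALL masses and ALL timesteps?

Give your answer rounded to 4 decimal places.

Answer: 2.5000

Derivation:
Step 0: x=[2.0000 9.0000 14.0000 15.0000] v=[0.0000 0.0000 0.0000 0.0000]
Step 1: x=[4.5000 8.0000 12.0000 16.5000] v=[5.0000 -2.0000 -4.0000 3.0000]
Step 2: x=[6.5000 7.2500 10.2500 17.7500] v=[4.0000 -1.5000 -3.5000 2.5000]
Step 3: x=[5.6250 7.6250 10.7500 17.2500] v=[-1.7500 0.7500 1.0000 -1.0000]
Step 4: x=[2.9375 8.5625 12.9375 15.5000] v=[-5.3750 1.8750 4.3750 -3.5000]
Step 5: x=[1.5938 8.8750 14.2188 14.4688] v=[-2.6875 0.6250 2.5625 -2.0625]
Step 6: x=[3.0938 8.2188 12.9532 15.3126] v=[2.9999 -1.3124 -2.5313 1.6875]
Step 7: x=[5.6094 7.3673 10.5001 16.9767] v=[5.0311 -1.7030 -4.9063 3.3281]
Step 8: x=[6.1992 7.2033 9.7189 17.4025] v=[1.1796 -0.3281 -1.5625 0.8515]
Max displacement = 2.5000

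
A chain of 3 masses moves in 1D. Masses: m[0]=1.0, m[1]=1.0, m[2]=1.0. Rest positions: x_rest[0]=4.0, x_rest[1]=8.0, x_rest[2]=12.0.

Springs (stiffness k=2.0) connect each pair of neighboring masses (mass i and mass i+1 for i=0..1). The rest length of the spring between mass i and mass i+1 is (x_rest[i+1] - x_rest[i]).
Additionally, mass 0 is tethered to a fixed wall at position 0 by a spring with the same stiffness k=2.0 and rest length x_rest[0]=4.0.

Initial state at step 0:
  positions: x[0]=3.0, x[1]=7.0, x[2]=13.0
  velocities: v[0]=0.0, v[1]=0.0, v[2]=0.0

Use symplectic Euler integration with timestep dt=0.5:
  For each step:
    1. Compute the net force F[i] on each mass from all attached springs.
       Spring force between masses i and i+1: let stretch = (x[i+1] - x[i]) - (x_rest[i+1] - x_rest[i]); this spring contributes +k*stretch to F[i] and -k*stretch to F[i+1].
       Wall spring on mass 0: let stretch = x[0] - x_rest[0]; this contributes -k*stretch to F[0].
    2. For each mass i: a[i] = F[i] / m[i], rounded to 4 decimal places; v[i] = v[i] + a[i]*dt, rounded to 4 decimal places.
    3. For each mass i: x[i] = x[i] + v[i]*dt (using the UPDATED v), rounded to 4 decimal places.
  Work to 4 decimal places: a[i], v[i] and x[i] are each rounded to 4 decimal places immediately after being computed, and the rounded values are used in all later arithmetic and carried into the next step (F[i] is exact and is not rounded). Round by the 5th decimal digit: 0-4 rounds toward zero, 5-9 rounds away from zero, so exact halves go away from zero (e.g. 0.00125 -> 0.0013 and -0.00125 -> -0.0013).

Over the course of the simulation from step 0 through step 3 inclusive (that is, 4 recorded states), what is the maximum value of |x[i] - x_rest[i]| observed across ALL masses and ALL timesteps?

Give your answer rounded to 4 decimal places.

Step 0: x=[3.0000 7.0000 13.0000] v=[0.0000 0.0000 0.0000]
Step 1: x=[3.5000 8.0000 12.0000] v=[1.0000 2.0000 -2.0000]
Step 2: x=[4.5000 8.7500 11.0000] v=[2.0000 1.5000 -2.0000]
Step 3: x=[5.3750 8.5000 10.8750] v=[1.7500 -0.5000 -0.2500]
Max displacement = 1.3750

Answer: 1.3750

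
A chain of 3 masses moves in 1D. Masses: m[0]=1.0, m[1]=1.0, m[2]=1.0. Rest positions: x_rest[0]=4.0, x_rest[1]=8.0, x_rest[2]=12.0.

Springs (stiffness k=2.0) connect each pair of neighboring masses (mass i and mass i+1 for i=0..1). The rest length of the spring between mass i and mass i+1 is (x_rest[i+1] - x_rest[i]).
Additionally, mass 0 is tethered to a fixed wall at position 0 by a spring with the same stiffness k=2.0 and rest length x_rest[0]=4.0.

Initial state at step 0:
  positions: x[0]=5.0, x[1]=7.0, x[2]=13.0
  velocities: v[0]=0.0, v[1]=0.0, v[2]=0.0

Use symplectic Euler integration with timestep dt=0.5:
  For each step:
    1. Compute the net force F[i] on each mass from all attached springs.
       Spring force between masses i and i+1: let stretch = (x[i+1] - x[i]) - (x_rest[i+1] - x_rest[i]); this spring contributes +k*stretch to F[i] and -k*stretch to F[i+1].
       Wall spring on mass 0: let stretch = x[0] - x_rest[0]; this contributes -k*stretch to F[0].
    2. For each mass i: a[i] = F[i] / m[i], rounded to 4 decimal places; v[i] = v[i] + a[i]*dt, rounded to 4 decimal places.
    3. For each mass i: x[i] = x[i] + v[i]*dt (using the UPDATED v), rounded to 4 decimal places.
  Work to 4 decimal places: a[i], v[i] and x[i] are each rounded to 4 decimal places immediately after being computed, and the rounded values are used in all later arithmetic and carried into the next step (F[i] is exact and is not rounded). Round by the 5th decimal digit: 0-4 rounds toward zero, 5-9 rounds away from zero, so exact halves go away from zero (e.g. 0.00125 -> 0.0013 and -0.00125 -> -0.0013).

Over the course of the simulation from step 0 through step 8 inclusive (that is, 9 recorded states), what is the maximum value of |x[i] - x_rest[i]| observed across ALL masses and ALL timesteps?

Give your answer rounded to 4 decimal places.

Answer: 1.7500

Derivation:
Step 0: x=[5.0000 7.0000 13.0000] v=[0.0000 0.0000 0.0000]
Step 1: x=[3.5000 9.0000 12.0000] v=[-3.0000 4.0000 -2.0000]
Step 2: x=[3.0000 9.7500 11.5000] v=[-1.0000 1.5000 -1.0000]
Step 3: x=[4.3750 8.0000 12.1250] v=[2.7500 -3.5000 1.2500]
Step 4: x=[5.3750 6.5000 12.6875] v=[2.0000 -3.0000 1.1250]
Step 5: x=[4.2500 7.5313 12.1563] v=[-2.2500 2.0625 -1.0625]
Step 6: x=[2.6407 9.2344 11.3126] v=[-3.2187 3.4062 -1.6875]
Step 7: x=[3.0079 8.6798 11.4298] v=[0.7343 -1.1093 0.2343]
Step 8: x=[4.7071 6.6642 12.1720] v=[3.3983 -4.0312 1.4843]
Max displacement = 1.7500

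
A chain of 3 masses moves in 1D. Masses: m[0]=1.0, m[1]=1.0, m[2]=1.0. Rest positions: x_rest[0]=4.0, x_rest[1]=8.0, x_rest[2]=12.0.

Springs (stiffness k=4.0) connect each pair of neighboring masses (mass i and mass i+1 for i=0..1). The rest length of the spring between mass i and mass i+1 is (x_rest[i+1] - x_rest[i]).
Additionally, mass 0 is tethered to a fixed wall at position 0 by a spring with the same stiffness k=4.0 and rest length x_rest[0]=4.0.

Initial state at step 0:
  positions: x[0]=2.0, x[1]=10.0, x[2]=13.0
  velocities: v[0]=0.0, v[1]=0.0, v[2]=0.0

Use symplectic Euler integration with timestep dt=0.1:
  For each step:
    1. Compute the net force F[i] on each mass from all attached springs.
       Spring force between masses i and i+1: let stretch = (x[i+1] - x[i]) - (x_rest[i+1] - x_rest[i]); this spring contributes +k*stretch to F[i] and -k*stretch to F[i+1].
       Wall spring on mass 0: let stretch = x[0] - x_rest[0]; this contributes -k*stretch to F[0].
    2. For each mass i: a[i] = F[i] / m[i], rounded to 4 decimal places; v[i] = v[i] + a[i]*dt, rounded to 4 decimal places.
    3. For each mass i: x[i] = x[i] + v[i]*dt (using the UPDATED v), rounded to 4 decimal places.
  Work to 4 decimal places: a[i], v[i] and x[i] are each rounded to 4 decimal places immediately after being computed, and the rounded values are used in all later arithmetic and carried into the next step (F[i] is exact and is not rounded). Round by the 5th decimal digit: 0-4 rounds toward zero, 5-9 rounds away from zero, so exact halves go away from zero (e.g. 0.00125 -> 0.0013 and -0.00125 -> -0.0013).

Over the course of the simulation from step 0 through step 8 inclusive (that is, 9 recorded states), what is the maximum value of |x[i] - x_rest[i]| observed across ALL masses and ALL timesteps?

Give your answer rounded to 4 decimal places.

Answer: 2.2487

Derivation:
Step 0: x=[2.0000 10.0000 13.0000] v=[0.0000 0.0000 0.0000]
Step 1: x=[2.2400 9.8000 13.0400] v=[2.4000 -2.0000 0.4000]
Step 2: x=[2.6928 9.4272 13.1104] v=[4.5280 -3.7280 0.7040]
Step 3: x=[3.3073 8.9324 13.1935] v=[6.1446 -4.9485 0.8307]
Step 4: x=[4.0145 8.3830 13.2661] v=[7.0717 -5.4941 0.7263]
Step 5: x=[4.7358 7.8542 13.3034] v=[7.2133 -5.2883 0.3731]
Step 6: x=[5.3924 7.4186 13.2827] v=[6.5663 -4.3560 -0.2066]
Step 7: x=[5.9144 7.1365 13.1875] v=[5.2198 -2.8208 -0.9522]
Step 8: x=[6.2487 7.0476 13.0102] v=[3.3429 -0.8892 -1.7726]
Max displacement = 2.2487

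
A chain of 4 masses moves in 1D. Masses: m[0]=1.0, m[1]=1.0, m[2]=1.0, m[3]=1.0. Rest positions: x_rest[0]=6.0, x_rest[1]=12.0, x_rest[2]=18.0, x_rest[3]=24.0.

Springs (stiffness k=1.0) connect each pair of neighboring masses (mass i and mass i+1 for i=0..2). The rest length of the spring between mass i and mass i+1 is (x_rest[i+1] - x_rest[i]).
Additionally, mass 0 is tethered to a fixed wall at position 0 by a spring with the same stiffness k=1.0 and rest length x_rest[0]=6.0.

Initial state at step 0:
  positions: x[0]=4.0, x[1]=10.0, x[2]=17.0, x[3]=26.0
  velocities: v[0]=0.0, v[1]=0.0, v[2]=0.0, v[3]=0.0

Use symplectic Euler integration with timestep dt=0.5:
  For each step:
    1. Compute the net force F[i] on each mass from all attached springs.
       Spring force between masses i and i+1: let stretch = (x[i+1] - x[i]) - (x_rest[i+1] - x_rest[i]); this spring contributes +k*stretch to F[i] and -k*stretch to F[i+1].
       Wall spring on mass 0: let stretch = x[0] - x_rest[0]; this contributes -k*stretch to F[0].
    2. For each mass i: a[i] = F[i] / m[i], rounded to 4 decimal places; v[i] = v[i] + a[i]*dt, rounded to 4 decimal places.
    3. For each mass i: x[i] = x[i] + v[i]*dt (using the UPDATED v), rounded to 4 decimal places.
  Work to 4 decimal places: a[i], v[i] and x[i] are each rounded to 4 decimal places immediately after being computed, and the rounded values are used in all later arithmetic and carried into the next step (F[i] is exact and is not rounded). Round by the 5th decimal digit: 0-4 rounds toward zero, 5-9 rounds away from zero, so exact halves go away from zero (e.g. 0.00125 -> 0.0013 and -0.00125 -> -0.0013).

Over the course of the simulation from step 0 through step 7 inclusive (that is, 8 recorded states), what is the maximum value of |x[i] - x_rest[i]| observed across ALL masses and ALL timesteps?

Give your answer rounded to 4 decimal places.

Step 0: x=[4.0000 10.0000 17.0000 26.0000] v=[0.0000 0.0000 0.0000 0.0000]
Step 1: x=[4.5000 10.2500 17.5000 25.2500] v=[1.0000 0.5000 1.0000 -1.5000]
Step 2: x=[5.3125 10.8750 18.1250 24.0625] v=[1.6250 1.2500 1.2500 -2.3750]
Step 3: x=[6.1875 11.9219 18.4219 22.8906] v=[1.7500 2.0938 0.5938 -2.3438]
Step 4: x=[6.9493 13.1602 18.2110 22.1015] v=[1.5235 2.4766 -0.4219 -1.5782]
Step 5: x=[7.5265 14.1085 17.7100 21.8398] v=[1.1543 1.8966 -1.0021 -0.5235]
Step 6: x=[7.8676 14.3117 17.3410 22.0456] v=[0.6821 0.4064 -0.7380 0.4116]
Step 7: x=[7.8528 13.6612 17.3909 22.5753] v=[-0.0297 -1.3010 0.0997 1.0593]
Max displacement = 2.3117

Answer: 2.3117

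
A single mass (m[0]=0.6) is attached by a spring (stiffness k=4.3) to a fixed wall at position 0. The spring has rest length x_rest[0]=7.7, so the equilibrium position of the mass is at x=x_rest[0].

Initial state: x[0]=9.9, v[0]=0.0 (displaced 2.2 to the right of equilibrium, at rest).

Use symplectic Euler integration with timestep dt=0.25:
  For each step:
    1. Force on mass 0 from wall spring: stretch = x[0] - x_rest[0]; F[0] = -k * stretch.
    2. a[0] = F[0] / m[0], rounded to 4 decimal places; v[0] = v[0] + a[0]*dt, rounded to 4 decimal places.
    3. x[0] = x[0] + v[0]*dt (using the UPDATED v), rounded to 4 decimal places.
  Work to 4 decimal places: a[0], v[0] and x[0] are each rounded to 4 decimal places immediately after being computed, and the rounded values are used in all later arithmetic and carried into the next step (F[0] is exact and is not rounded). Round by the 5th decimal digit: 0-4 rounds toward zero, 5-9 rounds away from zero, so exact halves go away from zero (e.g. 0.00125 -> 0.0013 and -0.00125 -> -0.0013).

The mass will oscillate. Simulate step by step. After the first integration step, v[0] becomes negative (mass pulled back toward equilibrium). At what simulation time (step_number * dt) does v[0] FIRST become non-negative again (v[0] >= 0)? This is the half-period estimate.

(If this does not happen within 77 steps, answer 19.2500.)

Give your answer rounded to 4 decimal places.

Step 0: x=[9.9000] v=[0.0000]
Step 1: x=[8.9146] v=[-3.9417]
Step 2: x=[7.3851] v=[-6.1179]
Step 3: x=[5.9967] v=[-5.5537]
Step 4: x=[5.3712] v=[-2.5020]
Step 5: x=[5.7888] v=[1.6704]
First v>=0 after going negative at step 5, time=1.2500

Answer: 1.2500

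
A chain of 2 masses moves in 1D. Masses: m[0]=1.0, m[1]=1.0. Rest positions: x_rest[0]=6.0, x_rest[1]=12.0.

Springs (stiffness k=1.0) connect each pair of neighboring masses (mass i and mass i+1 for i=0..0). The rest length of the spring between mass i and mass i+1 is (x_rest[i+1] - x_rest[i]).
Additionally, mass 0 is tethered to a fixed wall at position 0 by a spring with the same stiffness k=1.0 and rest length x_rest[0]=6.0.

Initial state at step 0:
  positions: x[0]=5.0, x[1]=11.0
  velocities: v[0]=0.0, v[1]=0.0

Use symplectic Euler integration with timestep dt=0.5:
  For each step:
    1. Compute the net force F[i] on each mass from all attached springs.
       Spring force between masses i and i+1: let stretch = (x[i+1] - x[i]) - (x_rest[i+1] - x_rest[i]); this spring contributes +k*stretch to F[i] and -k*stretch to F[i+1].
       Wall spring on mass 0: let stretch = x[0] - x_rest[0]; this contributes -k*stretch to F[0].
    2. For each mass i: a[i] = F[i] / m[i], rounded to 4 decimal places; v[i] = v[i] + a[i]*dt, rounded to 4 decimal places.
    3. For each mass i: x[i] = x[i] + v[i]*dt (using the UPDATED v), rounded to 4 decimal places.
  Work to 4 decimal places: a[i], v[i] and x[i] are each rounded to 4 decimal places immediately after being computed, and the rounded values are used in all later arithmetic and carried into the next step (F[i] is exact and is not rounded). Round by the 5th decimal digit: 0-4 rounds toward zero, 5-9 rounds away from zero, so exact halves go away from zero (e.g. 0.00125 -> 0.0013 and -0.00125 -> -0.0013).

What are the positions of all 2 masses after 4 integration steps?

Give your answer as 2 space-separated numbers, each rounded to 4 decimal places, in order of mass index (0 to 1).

Step 0: x=[5.0000 11.0000] v=[0.0000 0.0000]
Step 1: x=[5.2500 11.0000] v=[0.5000 0.0000]
Step 2: x=[5.6250 11.0625] v=[0.7500 0.1250]
Step 3: x=[5.9532 11.2657] v=[0.6563 0.4063]
Step 4: x=[6.1212 11.6408] v=[0.3360 0.7501]

Answer: 6.1212 11.6408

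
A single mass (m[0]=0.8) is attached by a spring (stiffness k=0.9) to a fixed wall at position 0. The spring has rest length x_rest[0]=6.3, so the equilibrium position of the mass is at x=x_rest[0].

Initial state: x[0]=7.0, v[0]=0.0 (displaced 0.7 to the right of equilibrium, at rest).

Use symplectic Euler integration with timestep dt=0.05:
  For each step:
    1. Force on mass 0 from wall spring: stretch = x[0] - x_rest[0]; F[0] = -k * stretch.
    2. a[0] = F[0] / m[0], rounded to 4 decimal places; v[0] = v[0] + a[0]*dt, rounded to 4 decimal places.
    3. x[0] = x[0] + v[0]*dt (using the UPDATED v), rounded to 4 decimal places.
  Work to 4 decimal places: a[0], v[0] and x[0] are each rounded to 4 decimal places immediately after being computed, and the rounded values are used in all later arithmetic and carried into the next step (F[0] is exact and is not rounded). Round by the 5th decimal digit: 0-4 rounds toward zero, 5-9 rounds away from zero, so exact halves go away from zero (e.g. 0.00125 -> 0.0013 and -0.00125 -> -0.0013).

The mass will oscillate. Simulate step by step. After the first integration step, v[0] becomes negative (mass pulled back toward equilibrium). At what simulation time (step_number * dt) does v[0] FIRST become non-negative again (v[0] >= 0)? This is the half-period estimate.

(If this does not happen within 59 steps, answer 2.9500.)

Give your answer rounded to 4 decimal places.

Answer: 2.9500

Derivation:
Step 0: x=[7.0000] v=[0.0000]
Step 1: x=[6.9980] v=[-0.0394]
Step 2: x=[6.9941] v=[-0.0787]
Step 3: x=[6.9882] v=[-0.1177]
Step 4: x=[6.9804] v=[-0.1564]
Step 5: x=[6.9707] v=[-0.1947]
Step 6: x=[6.9591] v=[-0.2324]
Step 7: x=[6.9456] v=[-0.2695]
Step 8: x=[6.9303] v=[-0.3058]
Step 9: x=[6.9132] v=[-0.3413]
Step 10: x=[6.8944] v=[-0.3758]
Step 11: x=[6.8739] v=[-0.4092]
Step 12: x=[6.8518] v=[-0.4415]
Step 13: x=[6.8282] v=[-0.4725]
Step 14: x=[6.8031] v=[-0.5022]
Step 15: x=[6.7766] v=[-0.5305]
Step 16: x=[6.7487] v=[-0.5573]
Step 17: x=[6.7196] v=[-0.5825]
Step 18: x=[6.6893] v=[-0.6061]
Step 19: x=[6.6579] v=[-0.6280]
Step 20: x=[6.6255] v=[-0.6481]
Step 21: x=[6.5922] v=[-0.6664]
Step 22: x=[6.5581] v=[-0.6828]
Step 23: x=[6.5232] v=[-0.6973]
Step 24: x=[6.4877] v=[-0.7099]
Step 25: x=[6.4517] v=[-0.7205]
Step 26: x=[6.4153] v=[-0.7290]
Step 27: x=[6.3785] v=[-0.7355]
Step 28: x=[6.3415] v=[-0.7399]
Step 29: x=[6.3044] v=[-0.7422]
Step 30: x=[6.2673] v=[-0.7425]
Step 31: x=[6.2303] v=[-0.7407]
Step 32: x=[6.1935] v=[-0.7368]
Step 33: x=[6.1570] v=[-0.7308]
Step 34: x=[6.1209] v=[-0.7228]
Step 35: x=[6.0853] v=[-0.7127]
Step 36: x=[6.0503] v=[-0.7006]
Step 37: x=[6.0160] v=[-0.6866]
Step 38: x=[5.9825] v=[-0.6706]
Step 39: x=[5.9499] v=[-0.6527]
Step 40: x=[5.9183] v=[-0.6330]
Step 41: x=[5.8877] v=[-0.6115]
Step 42: x=[5.8583] v=[-0.5883]
Step 43: x=[5.8301] v=[-0.5635]
Step 44: x=[5.8032] v=[-0.5371]
Step 45: x=[5.7777] v=[-0.5092]
Step 46: x=[5.7537] v=[-0.4798]
Step 47: x=[5.7312] v=[-0.4491]
Step 48: x=[5.7103] v=[-0.4171]
Step 49: x=[5.6911] v=[-0.3839]
Step 50: x=[5.6736] v=[-0.3497]
Step 51: x=[5.6579] v=[-0.3145]
Step 52: x=[5.6440] v=[-0.2784]
Step 53: x=[5.6319] v=[-0.2415]
Step 54: x=[5.6217] v=[-0.2039]
Step 55: x=[5.6134] v=[-0.1657]
Step 56: x=[5.6070] v=[-0.1271]
Step 57: x=[5.6026] v=[-0.0881]
Step 58: x=[5.6002] v=[-0.0489]
Step 59: x=[5.5997] v=[-0.0095]
v[0] did not become non-negative within 59 steps; using fallback time=2.9500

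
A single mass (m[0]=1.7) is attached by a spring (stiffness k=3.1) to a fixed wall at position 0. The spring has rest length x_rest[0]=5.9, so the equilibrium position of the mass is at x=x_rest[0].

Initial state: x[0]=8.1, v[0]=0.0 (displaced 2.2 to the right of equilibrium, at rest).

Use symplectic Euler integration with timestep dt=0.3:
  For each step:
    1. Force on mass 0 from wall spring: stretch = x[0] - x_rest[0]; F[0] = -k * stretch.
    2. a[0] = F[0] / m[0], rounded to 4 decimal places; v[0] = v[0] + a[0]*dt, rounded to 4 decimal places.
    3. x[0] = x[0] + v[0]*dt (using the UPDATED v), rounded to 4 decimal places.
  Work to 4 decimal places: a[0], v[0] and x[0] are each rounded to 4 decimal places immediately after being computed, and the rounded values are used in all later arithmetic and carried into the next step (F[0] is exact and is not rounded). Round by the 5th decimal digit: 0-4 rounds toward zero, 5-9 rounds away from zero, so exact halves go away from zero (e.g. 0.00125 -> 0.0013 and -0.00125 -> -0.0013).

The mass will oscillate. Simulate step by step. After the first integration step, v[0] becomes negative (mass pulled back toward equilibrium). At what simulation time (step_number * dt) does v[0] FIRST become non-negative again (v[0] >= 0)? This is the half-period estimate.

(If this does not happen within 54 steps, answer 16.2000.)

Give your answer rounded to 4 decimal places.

Answer: 2.4000

Derivation:
Step 0: x=[8.1000] v=[0.0000]
Step 1: x=[7.7390] v=[-1.2035]
Step 2: x=[7.0761] v=[-2.2096]
Step 3: x=[6.2202] v=[-2.8530]
Step 4: x=[5.3117] v=[-3.0282]
Step 5: x=[4.4998] v=[-2.7064]
Step 6: x=[3.9177] v=[-1.9404]
Step 7: x=[3.6609] v=[-0.8560]
Step 8: x=[3.7716] v=[0.3689]
First v>=0 after going negative at step 8, time=2.4000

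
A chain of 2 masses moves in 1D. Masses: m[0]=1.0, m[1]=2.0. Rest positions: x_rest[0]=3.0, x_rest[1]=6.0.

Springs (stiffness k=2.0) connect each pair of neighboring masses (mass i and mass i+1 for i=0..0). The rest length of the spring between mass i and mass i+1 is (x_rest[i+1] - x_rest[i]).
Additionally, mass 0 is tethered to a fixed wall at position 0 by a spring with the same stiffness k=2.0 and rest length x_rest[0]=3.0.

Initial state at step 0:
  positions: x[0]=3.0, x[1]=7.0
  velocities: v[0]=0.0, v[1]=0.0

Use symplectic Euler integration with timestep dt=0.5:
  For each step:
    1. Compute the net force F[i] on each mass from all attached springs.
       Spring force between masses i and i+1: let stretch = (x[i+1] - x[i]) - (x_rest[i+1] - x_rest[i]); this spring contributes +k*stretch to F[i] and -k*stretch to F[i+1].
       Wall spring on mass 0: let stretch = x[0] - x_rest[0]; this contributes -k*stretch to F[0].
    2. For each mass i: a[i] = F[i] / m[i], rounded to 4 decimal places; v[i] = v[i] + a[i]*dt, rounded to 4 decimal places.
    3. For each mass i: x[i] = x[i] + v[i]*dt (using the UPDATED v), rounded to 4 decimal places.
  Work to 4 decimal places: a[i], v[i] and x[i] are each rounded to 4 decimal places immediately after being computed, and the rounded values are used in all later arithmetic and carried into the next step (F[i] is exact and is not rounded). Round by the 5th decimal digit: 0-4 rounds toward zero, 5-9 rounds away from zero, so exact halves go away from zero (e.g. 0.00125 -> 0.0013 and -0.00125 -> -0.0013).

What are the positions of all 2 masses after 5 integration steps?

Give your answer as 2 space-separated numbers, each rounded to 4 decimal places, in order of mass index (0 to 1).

Step 0: x=[3.0000 7.0000] v=[0.0000 0.0000]
Step 1: x=[3.5000 6.7500] v=[1.0000 -0.5000]
Step 2: x=[3.8750 6.4375] v=[0.7500 -0.6250]
Step 3: x=[3.5938 6.2344] v=[-0.5625 -0.4063]
Step 4: x=[2.8360 6.1211] v=[-1.5157 -0.2266]
Step 5: x=[2.3027 5.9365] v=[-1.0666 -0.3692]

Answer: 2.3027 5.9365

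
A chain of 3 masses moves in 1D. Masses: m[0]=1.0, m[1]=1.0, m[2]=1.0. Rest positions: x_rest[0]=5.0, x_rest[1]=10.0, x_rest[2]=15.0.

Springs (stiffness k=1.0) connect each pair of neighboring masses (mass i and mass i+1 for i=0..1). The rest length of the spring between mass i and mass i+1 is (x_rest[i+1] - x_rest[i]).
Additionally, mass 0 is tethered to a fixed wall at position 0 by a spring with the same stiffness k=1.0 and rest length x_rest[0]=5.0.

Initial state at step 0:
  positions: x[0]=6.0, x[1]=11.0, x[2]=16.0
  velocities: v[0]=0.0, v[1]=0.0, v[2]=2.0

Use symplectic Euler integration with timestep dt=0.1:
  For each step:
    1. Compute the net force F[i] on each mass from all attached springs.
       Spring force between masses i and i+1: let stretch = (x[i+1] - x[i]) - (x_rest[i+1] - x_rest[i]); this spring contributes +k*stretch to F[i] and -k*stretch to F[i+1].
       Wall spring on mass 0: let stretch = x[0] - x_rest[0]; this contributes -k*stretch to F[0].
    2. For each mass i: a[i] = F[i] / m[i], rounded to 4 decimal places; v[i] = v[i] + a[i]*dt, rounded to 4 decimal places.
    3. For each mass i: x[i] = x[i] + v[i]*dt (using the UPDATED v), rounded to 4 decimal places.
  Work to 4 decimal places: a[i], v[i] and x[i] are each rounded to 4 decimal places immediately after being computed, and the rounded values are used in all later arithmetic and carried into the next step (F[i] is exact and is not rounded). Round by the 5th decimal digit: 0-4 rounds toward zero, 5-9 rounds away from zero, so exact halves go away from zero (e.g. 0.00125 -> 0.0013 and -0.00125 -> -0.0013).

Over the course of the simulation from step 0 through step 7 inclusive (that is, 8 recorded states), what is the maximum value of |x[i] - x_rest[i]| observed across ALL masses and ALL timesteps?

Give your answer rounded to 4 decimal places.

Step 0: x=[6.0000 11.0000 16.0000] v=[0.0000 0.0000 2.0000]
Step 1: x=[5.9900 11.0000 16.2000] v=[-0.1000 0.0000 2.0000]
Step 2: x=[5.9702 11.0019 16.3980] v=[-0.1980 0.0190 1.9800]
Step 3: x=[5.9410 11.0074 16.5920] v=[-0.2919 0.0554 1.9404]
Step 4: x=[5.9031 11.0181 16.7802] v=[-0.3794 0.1072 1.8819]
Step 5: x=[5.8573 11.0353 16.9608] v=[-0.4582 0.1719 1.8057]
Step 6: x=[5.8047 11.0600 17.1321] v=[-0.5261 0.2467 1.7132]
Step 7: x=[5.7466 11.0928 17.2927] v=[-0.5810 0.3284 1.6060]
Max displacement = 2.2927

Answer: 2.2927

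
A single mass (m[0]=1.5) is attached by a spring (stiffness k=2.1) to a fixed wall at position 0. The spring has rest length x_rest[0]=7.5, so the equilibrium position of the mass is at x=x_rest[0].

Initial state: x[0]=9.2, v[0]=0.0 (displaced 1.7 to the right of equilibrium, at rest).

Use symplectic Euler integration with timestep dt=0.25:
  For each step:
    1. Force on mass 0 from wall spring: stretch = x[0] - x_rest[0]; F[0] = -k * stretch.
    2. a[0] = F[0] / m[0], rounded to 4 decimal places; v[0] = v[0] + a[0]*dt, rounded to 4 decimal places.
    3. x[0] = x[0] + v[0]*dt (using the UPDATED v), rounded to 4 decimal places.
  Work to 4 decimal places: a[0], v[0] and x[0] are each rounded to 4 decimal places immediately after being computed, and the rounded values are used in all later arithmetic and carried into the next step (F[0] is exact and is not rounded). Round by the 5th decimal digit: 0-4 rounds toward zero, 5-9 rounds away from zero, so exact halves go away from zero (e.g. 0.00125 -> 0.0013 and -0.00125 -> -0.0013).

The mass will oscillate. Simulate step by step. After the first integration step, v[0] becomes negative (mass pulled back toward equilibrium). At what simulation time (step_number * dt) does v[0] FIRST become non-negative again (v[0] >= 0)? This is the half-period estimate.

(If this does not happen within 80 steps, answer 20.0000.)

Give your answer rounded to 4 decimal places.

Answer: 2.7500

Derivation:
Step 0: x=[9.2000] v=[0.0000]
Step 1: x=[9.0513] v=[-0.5950]
Step 2: x=[8.7668] v=[-1.1380]
Step 3: x=[8.3715] v=[-1.5814]
Step 4: x=[7.8999] v=[-1.8864]
Step 5: x=[7.3933] v=[-2.0264]
Step 6: x=[6.8960] v=[-1.9891]
Step 7: x=[6.4516] v=[-1.7777]
Step 8: x=[6.0989] v=[-1.4108]
Step 9: x=[5.8688] v=[-0.9204]
Step 10: x=[5.7814] v=[-0.3495]
Step 11: x=[5.8444] v=[0.2520]
First v>=0 after going negative at step 11, time=2.7500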